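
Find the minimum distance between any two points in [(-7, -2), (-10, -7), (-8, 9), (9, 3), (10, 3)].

Computing all pairwise distances among 5 points:

d((-7, -2), (-10, -7)) = 5.831
d((-7, -2), (-8, 9)) = 11.0454
d((-7, -2), (9, 3)) = 16.7631
d((-7, -2), (10, 3)) = 17.72
d((-10, -7), (-8, 9)) = 16.1245
d((-10, -7), (9, 3)) = 21.4709
d((-10, -7), (10, 3)) = 22.3607
d((-8, 9), (9, 3)) = 18.0278
d((-8, 9), (10, 3)) = 18.9737
d((9, 3), (10, 3)) = 1.0 <-- minimum

Closest pair: (9, 3) and (10, 3) with distance 1.0

The closest pair is (9, 3) and (10, 3) with Euclidean distance 1.0. For 5 points, brute-force pairwise comparison is shown above. For large n, the divide-and-conquer algorithm (sort by x, recurse on halves, check the dividing strip) achieves O(n log n).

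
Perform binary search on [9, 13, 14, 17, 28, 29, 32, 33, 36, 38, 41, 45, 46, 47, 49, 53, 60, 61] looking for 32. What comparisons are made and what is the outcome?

Binary search for 32 in [9, 13, 14, 17, 28, 29, 32, 33, 36, 38, 41, 45, 46, 47, 49, 53, 60, 61]:

lo=0, hi=17, mid=8, arr[mid]=36 -> 36 > 32, search left half
lo=0, hi=7, mid=3, arr[mid]=17 -> 17 < 32, search right half
lo=4, hi=7, mid=5, arr[mid]=29 -> 29 < 32, search right half
lo=6, hi=7, mid=6, arr[mid]=32 -> Found target at index 6!

Binary search finds 32 at index 6 after 4 comparisons. The search repeatedly halves the search space by comparing with the middle element.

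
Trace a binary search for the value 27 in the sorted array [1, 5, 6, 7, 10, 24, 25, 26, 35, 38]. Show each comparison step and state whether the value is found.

Binary search for 27 in [1, 5, 6, 7, 10, 24, 25, 26, 35, 38]:

lo=0, hi=9, mid=4, arr[mid]=10 -> 10 < 27, search right half
lo=5, hi=9, mid=7, arr[mid]=26 -> 26 < 27, search right half
lo=8, hi=9, mid=8, arr[mid]=35 -> 35 > 27, search left half
lo=8 > hi=7, target 27 not found

Binary search determines that 27 is not in the array after 3 comparisons. The search space was exhausted without finding the target.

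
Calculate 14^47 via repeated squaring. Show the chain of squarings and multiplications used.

Computing 14^47 by squaring (build up from 14^1; each line after the first costs one multiplication):

14^1 = 14
14^2 = (14^1)^2 = 14^2 = 196
14^4 = (14^2)^2 = 196^2 = 38416
14^5 = 14 * 14^4 = 14 * 38416 = 537824
14^10 = (14^5)^2 = 537824^2 = 289254654976
14^11 = 14 * 14^10 = 14 * 289254654976 = 4049565169664
14^22 = (14^11)^2 = 4049565169664^2 = 16398978063355821105872896
14^23 = 14 * 14^22 = 14 * 16398978063355821105872896 = 229585692886981495482220544
14^46 = (14^23)^2 = 229585692886981495482220544^2 = 52709590378395385649697127909589319306203213055655936
14^47 = 14 * 14^46 = 14 * 52709590378395385649697127909589319306203213055655936 = 737934265297535399095759790734250470286844982779183104

Result: 737934265297535399095759790734250470286844982779183104
Multiplications needed: 9 (9 lines after 14^1)

14^47 = 737934265297535399095759790734250470286844982779183104. Using exponentiation by squaring, this requires 9 multiplications. The key idea: if the exponent is even, square the half-power; if odd, multiply by the base once.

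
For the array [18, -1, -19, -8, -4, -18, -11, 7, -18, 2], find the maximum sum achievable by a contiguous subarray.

Using Kadane's algorithm on [18, -1, -19, -8, -4, -18, -11, 7, -18, 2]:

Scanning through the array:
Position 1 (value -1): max_ending_here = 17, max_so_far = 18
Position 2 (value -19): max_ending_here = -2, max_so_far = 18
Position 3 (value -8): max_ending_here = -8, max_so_far = 18
Position 4 (value -4): max_ending_here = -4, max_so_far = 18
Position 5 (value -18): max_ending_here = -18, max_so_far = 18
Position 6 (value -11): max_ending_here = -11, max_so_far = 18
Position 7 (value 7): max_ending_here = 7, max_so_far = 18
Position 8 (value -18): max_ending_here = -11, max_so_far = 18
Position 9 (value 2): max_ending_here = 2, max_so_far = 18

Maximum subarray: [18]
Maximum sum: 18

The maximum subarray is [18] with sum 18. This subarray runs from index 0 to index 0.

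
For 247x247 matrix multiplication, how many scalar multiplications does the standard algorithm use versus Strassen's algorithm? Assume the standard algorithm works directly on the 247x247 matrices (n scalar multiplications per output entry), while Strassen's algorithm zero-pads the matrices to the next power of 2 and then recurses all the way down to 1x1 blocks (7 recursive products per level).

Matrix multiplication for 247x247 matrices:

Strassen's algorithm requires power-of-2 dimensions. Pad 247x247 to 256x256 (next power of 2).

Standard algorithm: 247^3 = 15069223 multiplications
Strassen's algorithm: 7^(log2(256)) = 7^8 = 5764801 multiplications
Savings: 15069223 - 5764801 = 9304422 multiplications

Standard: 15069223 multiplications (247^3). Strassen: 5764801 multiplications (7^8, after padding to 256x256). Strassen reduces 8 recursive multiplications to 7 at each level.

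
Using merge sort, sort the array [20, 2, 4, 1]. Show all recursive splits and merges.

Merge sort trace:

Split: [20, 2, 4, 1] -> [20, 2] and [4, 1]
  Split: [20, 2] -> [20] and [2]
  Merge: [20] + [2] -> [2, 20]
  Split: [4, 1] -> [4] and [1]
  Merge: [4] + [1] -> [1, 4]
Merge: [2, 20] + [1, 4] -> [1, 2, 4, 20]

Final sorted array: [1, 2, 4, 20]

The merge sort proceeds by recursively splitting the array and merging sorted halves.
After all merges, the sorted array is [1, 2, 4, 20].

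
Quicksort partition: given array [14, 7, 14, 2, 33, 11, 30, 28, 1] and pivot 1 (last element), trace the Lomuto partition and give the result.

Lomuto partition with pivot = 1:

Initial array: [14, 7, 14, 2, 33, 11, 30, 28, 1]

arr[0]=14 > 1: no swap
arr[1]=7 > 1: no swap
arr[2]=14 > 1: no swap
arr[3]=2 > 1: no swap
arr[4]=33 > 1: no swap
arr[5]=11 > 1: no swap
arr[6]=30 > 1: no swap
arr[7]=28 > 1: no swap

Place pivot at position 0: [1, 7, 14, 2, 33, 11, 30, 28, 14]
Pivot position: 0

After partitioning with pivot 1, the array becomes [1, 7, 14, 2, 33, 11, 30, 28, 14]. The pivot is placed at index 0. All elements to the left of the pivot are <= 1, and all elements to the right are > 1.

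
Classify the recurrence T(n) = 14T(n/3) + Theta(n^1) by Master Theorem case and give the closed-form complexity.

Master Theorem for T(n) = 14T(n/3) + O(n^1):

a = 14, b = 3, c = 1
log_b(a) = log_3(14) = 2.4022

Case 1: c = 1 < log_3(14) = 2.4022
T(n) = O(n^(log_3 14))

For T(n) = 14T(n/3) + O(n^1): log_3(14) = 2.4022. This is Case 1 of the Master Theorem (c < log_b(a), work dominated by leaves), giving O(n^(log_3 14)).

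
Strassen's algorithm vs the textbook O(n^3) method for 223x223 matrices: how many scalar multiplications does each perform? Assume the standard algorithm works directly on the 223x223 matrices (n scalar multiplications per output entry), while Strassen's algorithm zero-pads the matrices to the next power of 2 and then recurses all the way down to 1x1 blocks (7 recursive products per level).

Matrix multiplication for 223x223 matrices:

Strassen's algorithm requires power-of-2 dimensions. Pad 223x223 to 256x256 (next power of 2).

Standard algorithm: 223^3 = 11089567 multiplications
Strassen's algorithm: 7^(log2(256)) = 7^8 = 5764801 multiplications
Savings: 11089567 - 5764801 = 5324766 multiplications

Standard: 11089567 multiplications (223^3). Strassen: 5764801 multiplications (7^8, after padding to 256x256). Strassen reduces 8 recursive multiplications to 7 at each level.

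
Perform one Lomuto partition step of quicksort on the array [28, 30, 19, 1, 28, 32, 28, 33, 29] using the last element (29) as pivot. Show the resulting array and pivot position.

Lomuto partition with pivot = 29:

Initial array: [28, 30, 19, 1, 28, 32, 28, 33, 29]

arr[0]=28 <= 29: swap with position 0, array becomes [28, 30, 19, 1, 28, 32, 28, 33, 29]
arr[1]=30 > 29: no swap
arr[2]=19 <= 29: swap with position 1, array becomes [28, 19, 30, 1, 28, 32, 28, 33, 29]
arr[3]=1 <= 29: swap with position 2, array becomes [28, 19, 1, 30, 28, 32, 28, 33, 29]
arr[4]=28 <= 29: swap with position 3, array becomes [28, 19, 1, 28, 30, 32, 28, 33, 29]
arr[5]=32 > 29: no swap
arr[6]=28 <= 29: swap with position 4, array becomes [28, 19, 1, 28, 28, 32, 30, 33, 29]
arr[7]=33 > 29: no swap

Place pivot at position 5: [28, 19, 1, 28, 28, 29, 30, 33, 32]
Pivot position: 5

After partitioning with pivot 29, the array becomes [28, 19, 1, 28, 28, 29, 30, 33, 32]. The pivot is placed at index 5. All elements to the left of the pivot are <= 29, and all elements to the right are > 29.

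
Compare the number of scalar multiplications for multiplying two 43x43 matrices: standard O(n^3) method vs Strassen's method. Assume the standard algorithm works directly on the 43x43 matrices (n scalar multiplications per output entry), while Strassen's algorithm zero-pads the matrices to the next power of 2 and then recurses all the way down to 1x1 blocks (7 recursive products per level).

Matrix multiplication for 43x43 matrices:

Strassen's algorithm requires power-of-2 dimensions. Pad 43x43 to 64x64 (next power of 2).

Standard algorithm: 43^3 = 79507 multiplications
Strassen's algorithm: 7^(log2(64)) = 7^6 = 117649 multiplications
Difference: 79507 - 117649 = -38142 (Strassen uses MORE here due to padding overhead — for small or just-over-power-of-2 n, padding can outweigh the per-level savings)

Standard: 79507 multiplications (43^3). Strassen: 117649 multiplications (7^6, after padding to 64x64). Strassen reduces 8 recursive multiplications to 7 at each level.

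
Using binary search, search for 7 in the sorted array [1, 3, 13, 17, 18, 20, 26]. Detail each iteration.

Binary search for 7 in [1, 3, 13, 17, 18, 20, 26]:

lo=0, hi=6, mid=3, arr[mid]=17 -> 17 > 7, search left half
lo=0, hi=2, mid=1, arr[mid]=3 -> 3 < 7, search right half
lo=2, hi=2, mid=2, arr[mid]=13 -> 13 > 7, search left half
lo=2 > hi=1, target 7 not found

Binary search determines that 7 is not in the array after 3 comparisons. The search space was exhausted without finding the target.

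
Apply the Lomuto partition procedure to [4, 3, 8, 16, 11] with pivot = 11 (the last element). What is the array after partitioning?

Lomuto partition with pivot = 11:

Initial array: [4, 3, 8, 16, 11]

arr[0]=4 <= 11: swap with position 0, array becomes [4, 3, 8, 16, 11]
arr[1]=3 <= 11: swap with position 1, array becomes [4, 3, 8, 16, 11]
arr[2]=8 <= 11: swap with position 2, array becomes [4, 3, 8, 16, 11]
arr[3]=16 > 11: no swap

Place pivot at position 3: [4, 3, 8, 11, 16]
Pivot position: 3

After partitioning with pivot 11, the array becomes [4, 3, 8, 11, 16]. The pivot is placed at index 3. All elements to the left of the pivot are <= 11, and all elements to the right are > 11.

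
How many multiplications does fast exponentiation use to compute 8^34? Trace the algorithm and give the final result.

Computing 8^34 by squaring (build up from 8^1; each line after the first costs one multiplication):

8^1 = 8
8^2 = (8^1)^2 = 8^2 = 64
8^4 = (8^2)^2 = 64^2 = 4096
8^8 = (8^4)^2 = 4096^2 = 16777216
8^16 = (8^8)^2 = 16777216^2 = 281474976710656
8^17 = 8 * 8^16 = 8 * 281474976710656 = 2251799813685248
8^34 = (8^17)^2 = 2251799813685248^2 = 5070602400912917605986812821504

Result: 5070602400912917605986812821504
Multiplications needed: 6 (6 lines after 8^1)

8^34 = 5070602400912917605986812821504. Using exponentiation by squaring, this requires 6 multiplications. The key idea: if the exponent is even, square the half-power; if odd, multiply by the base once.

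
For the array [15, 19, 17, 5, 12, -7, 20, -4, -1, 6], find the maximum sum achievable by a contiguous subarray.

Using Kadane's algorithm on [15, 19, 17, 5, 12, -7, 20, -4, -1, 6]:

Scanning through the array:
Position 1 (value 19): max_ending_here = 34, max_so_far = 34
Position 2 (value 17): max_ending_here = 51, max_so_far = 51
Position 3 (value 5): max_ending_here = 56, max_so_far = 56
Position 4 (value 12): max_ending_here = 68, max_so_far = 68
Position 5 (value -7): max_ending_here = 61, max_so_far = 68
Position 6 (value 20): max_ending_here = 81, max_so_far = 81
Position 7 (value -4): max_ending_here = 77, max_so_far = 81
Position 8 (value -1): max_ending_here = 76, max_so_far = 81
Position 9 (value 6): max_ending_here = 82, max_so_far = 82

Maximum subarray: [15, 19, 17, 5, 12, -7, 20, -4, -1, 6]
Maximum sum: 82

The maximum subarray is [15, 19, 17, 5, 12, -7, 20, -4, -1, 6] with sum 82. This subarray runs from index 0 to index 9.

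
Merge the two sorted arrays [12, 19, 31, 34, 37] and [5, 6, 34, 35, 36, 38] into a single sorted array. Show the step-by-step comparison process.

Merging process:

Compare 12 vs 5: take 5 from right. Merged: [5]
Compare 12 vs 6: take 6 from right. Merged: [5, 6]
Compare 12 vs 34: take 12 from left. Merged: [5, 6, 12]
Compare 19 vs 34: take 19 from left. Merged: [5, 6, 12, 19]
Compare 31 vs 34: take 31 from left. Merged: [5, 6, 12, 19, 31]
Compare 34 vs 34: take 34 from left. Merged: [5, 6, 12, 19, 31, 34]
Compare 37 vs 34: take 34 from right. Merged: [5, 6, 12, 19, 31, 34, 34]
Compare 37 vs 35: take 35 from right. Merged: [5, 6, 12, 19, 31, 34, 34, 35]
Compare 37 vs 36: take 36 from right. Merged: [5, 6, 12, 19, 31, 34, 34, 35, 36]
Compare 37 vs 38: take 37 from left. Merged: [5, 6, 12, 19, 31, 34, 34, 35, 36, 37]
Append remaining from right: [38]. Merged: [5, 6, 12, 19, 31, 34, 34, 35, 36, 37, 38]

Final merged array: [5, 6, 12, 19, 31, 34, 34, 35, 36, 37, 38]
Total comparisons: 10

The merged array is [5, 6, 12, 19, 31, 34, 34, 35, 36, 37, 38], requiring 10 comparisons. The merge step runs in O(n) time where n is the total number of elements.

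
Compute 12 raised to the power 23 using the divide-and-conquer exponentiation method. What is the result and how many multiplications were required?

Computing 12^23 by squaring (build up from 12^1; each line after the first costs one multiplication):

12^1 = 12
12^2 = (12^1)^2 = 12^2 = 144
12^4 = (12^2)^2 = 144^2 = 20736
12^5 = 12 * 12^4 = 12 * 20736 = 248832
12^10 = (12^5)^2 = 248832^2 = 61917364224
12^11 = 12 * 12^10 = 12 * 61917364224 = 743008370688
12^22 = (12^11)^2 = 743008370688^2 = 552061438912436417593344
12^23 = 12 * 12^22 = 12 * 552061438912436417593344 = 6624737266949237011120128

Result: 6624737266949237011120128
Multiplications needed: 7 (7 lines after 12^1)

12^23 = 6624737266949237011120128. Using exponentiation by squaring, this requires 7 multiplications. The key idea: if the exponent is even, square the half-power; if odd, multiply by the base once.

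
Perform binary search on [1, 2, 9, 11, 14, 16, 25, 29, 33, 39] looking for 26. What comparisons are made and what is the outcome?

Binary search for 26 in [1, 2, 9, 11, 14, 16, 25, 29, 33, 39]:

lo=0, hi=9, mid=4, arr[mid]=14 -> 14 < 26, search right half
lo=5, hi=9, mid=7, arr[mid]=29 -> 29 > 26, search left half
lo=5, hi=6, mid=5, arr[mid]=16 -> 16 < 26, search right half
lo=6, hi=6, mid=6, arr[mid]=25 -> 25 < 26, search right half
lo=7 > hi=6, target 26 not found

Binary search determines that 26 is not in the array after 4 comparisons. The search space was exhausted without finding the target.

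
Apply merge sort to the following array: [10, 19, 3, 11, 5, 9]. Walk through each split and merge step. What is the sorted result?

Merge sort trace:

Split: [10, 19, 3, 11, 5, 9] -> [10, 19, 3] and [11, 5, 9]
  Split: [10, 19, 3] -> [10] and [19, 3]
    Split: [19, 3] -> [19] and [3]
    Merge: [19] + [3] -> [3, 19]
  Merge: [10] + [3, 19] -> [3, 10, 19]
  Split: [11, 5, 9] -> [11] and [5, 9]
    Split: [5, 9] -> [5] and [9]
    Merge: [5] + [9] -> [5, 9]
  Merge: [11] + [5, 9] -> [5, 9, 11]
Merge: [3, 10, 19] + [5, 9, 11] -> [3, 5, 9, 10, 11, 19]

Final sorted array: [3, 5, 9, 10, 11, 19]

The merge sort proceeds by recursively splitting the array and merging sorted halves.
After all merges, the sorted array is [3, 5, 9, 10, 11, 19].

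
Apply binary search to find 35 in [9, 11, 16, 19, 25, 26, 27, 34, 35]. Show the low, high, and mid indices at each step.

Binary search for 35 in [9, 11, 16, 19, 25, 26, 27, 34, 35]:

lo=0, hi=8, mid=4, arr[mid]=25 -> 25 < 35, search right half
lo=5, hi=8, mid=6, arr[mid]=27 -> 27 < 35, search right half
lo=7, hi=8, mid=7, arr[mid]=34 -> 34 < 35, search right half
lo=8, hi=8, mid=8, arr[mid]=35 -> Found target at index 8!

Binary search finds 35 at index 8 after 4 comparisons. The search repeatedly halves the search space by comparing with the middle element.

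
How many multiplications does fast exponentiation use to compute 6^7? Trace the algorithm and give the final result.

Computing 6^7 by squaring (build up from 6^1; each line after the first costs one multiplication):

6^1 = 6
6^2 = (6^1)^2 = 6^2 = 36
6^3 = 6 * 6^2 = 6 * 36 = 216
6^6 = (6^3)^2 = 216^2 = 46656
6^7 = 6 * 6^6 = 6 * 46656 = 279936

Result: 279936
Multiplications needed: 4 (4 lines after 6^1)

6^7 = 279936. Using exponentiation by squaring, this requires 4 multiplications. The key idea: if the exponent is even, square the half-power; if odd, multiply by the base once.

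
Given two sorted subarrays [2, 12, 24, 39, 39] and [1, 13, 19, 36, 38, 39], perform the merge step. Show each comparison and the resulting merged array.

Merging process:

Compare 2 vs 1: take 1 from right. Merged: [1]
Compare 2 vs 13: take 2 from left. Merged: [1, 2]
Compare 12 vs 13: take 12 from left. Merged: [1, 2, 12]
Compare 24 vs 13: take 13 from right. Merged: [1, 2, 12, 13]
Compare 24 vs 19: take 19 from right. Merged: [1, 2, 12, 13, 19]
Compare 24 vs 36: take 24 from left. Merged: [1, 2, 12, 13, 19, 24]
Compare 39 vs 36: take 36 from right. Merged: [1, 2, 12, 13, 19, 24, 36]
Compare 39 vs 38: take 38 from right. Merged: [1, 2, 12, 13, 19, 24, 36, 38]
Compare 39 vs 39: take 39 from left. Merged: [1, 2, 12, 13, 19, 24, 36, 38, 39]
Compare 39 vs 39: take 39 from left. Merged: [1, 2, 12, 13, 19, 24, 36, 38, 39, 39]
Append remaining from right: [39]. Merged: [1, 2, 12, 13, 19, 24, 36, 38, 39, 39, 39]

Final merged array: [1, 2, 12, 13, 19, 24, 36, 38, 39, 39, 39]
Total comparisons: 10

The merged array is [1, 2, 12, 13, 19, 24, 36, 38, 39, 39, 39], requiring 10 comparisons. The merge step runs in O(n) time where n is the total number of elements.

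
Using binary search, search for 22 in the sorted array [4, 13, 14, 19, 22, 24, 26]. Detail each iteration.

Binary search for 22 in [4, 13, 14, 19, 22, 24, 26]:

lo=0, hi=6, mid=3, arr[mid]=19 -> 19 < 22, search right half
lo=4, hi=6, mid=5, arr[mid]=24 -> 24 > 22, search left half
lo=4, hi=4, mid=4, arr[mid]=22 -> Found target at index 4!

Binary search finds 22 at index 4 after 3 comparisons. The search repeatedly halves the search space by comparing with the middle element.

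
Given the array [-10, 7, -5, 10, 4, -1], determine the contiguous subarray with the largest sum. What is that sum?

Using Kadane's algorithm on [-10, 7, -5, 10, 4, -1]:

Scanning through the array:
Position 1 (value 7): max_ending_here = 7, max_so_far = 7
Position 2 (value -5): max_ending_here = 2, max_so_far = 7
Position 3 (value 10): max_ending_here = 12, max_so_far = 12
Position 4 (value 4): max_ending_here = 16, max_so_far = 16
Position 5 (value -1): max_ending_here = 15, max_so_far = 16

Maximum subarray: [7, -5, 10, 4]
Maximum sum: 16

The maximum subarray is [7, -5, 10, 4] with sum 16. This subarray runs from index 1 to index 4.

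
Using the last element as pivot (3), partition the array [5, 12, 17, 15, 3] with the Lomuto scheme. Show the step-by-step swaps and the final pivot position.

Lomuto partition with pivot = 3:

Initial array: [5, 12, 17, 15, 3]

arr[0]=5 > 3: no swap
arr[1]=12 > 3: no swap
arr[2]=17 > 3: no swap
arr[3]=15 > 3: no swap

Place pivot at position 0: [3, 12, 17, 15, 5]
Pivot position: 0

After partitioning with pivot 3, the array becomes [3, 12, 17, 15, 5]. The pivot is placed at index 0. All elements to the left of the pivot are <= 3, and all elements to the right are > 3.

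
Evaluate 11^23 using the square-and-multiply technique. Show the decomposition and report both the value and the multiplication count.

Computing 11^23 by squaring (build up from 11^1; each line after the first costs one multiplication):

11^1 = 11
11^2 = (11^1)^2 = 11^2 = 121
11^4 = (11^2)^2 = 121^2 = 14641
11^5 = 11 * 11^4 = 11 * 14641 = 161051
11^10 = (11^5)^2 = 161051^2 = 25937424601
11^11 = 11 * 11^10 = 11 * 25937424601 = 285311670611
11^22 = (11^11)^2 = 285311670611^2 = 81402749386839761113321
11^23 = 11 * 11^22 = 11 * 81402749386839761113321 = 895430243255237372246531

Result: 895430243255237372246531
Multiplications needed: 7 (7 lines after 11^1)

11^23 = 895430243255237372246531. Using exponentiation by squaring, this requires 7 multiplications. The key idea: if the exponent is even, square the half-power; if odd, multiply by the base once.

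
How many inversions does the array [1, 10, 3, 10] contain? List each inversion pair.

Finding inversions in [1, 10, 3, 10]:

(1, 2): arr[1]=10 > arr[2]=3

Total inversions: 1

The array has 1 inversion(s): (1,2). Each pair (i,j) satisfies i < j and arr[i] > arr[j].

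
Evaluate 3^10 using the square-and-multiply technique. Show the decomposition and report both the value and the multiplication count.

Computing 3^10 by squaring (build up from 3^1; each line after the first costs one multiplication):

3^1 = 3
3^2 = (3^1)^2 = 3^2 = 9
3^4 = (3^2)^2 = 9^2 = 81
3^5 = 3 * 3^4 = 3 * 81 = 243
3^10 = (3^5)^2 = 243^2 = 59049

Result: 59049
Multiplications needed: 4 (4 lines after 3^1)

3^10 = 59049. Using exponentiation by squaring, this requires 4 multiplications. The key idea: if the exponent is even, square the half-power; if odd, multiply by the base once.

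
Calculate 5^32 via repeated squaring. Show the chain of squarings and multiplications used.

Computing 5^32 by squaring (build up from 5^1; each line after the first costs one multiplication):

5^1 = 5
5^2 = (5^1)^2 = 5^2 = 25
5^4 = (5^2)^2 = 25^2 = 625
5^8 = (5^4)^2 = 625^2 = 390625
5^16 = (5^8)^2 = 390625^2 = 152587890625
5^32 = (5^16)^2 = 152587890625^2 = 23283064365386962890625

Result: 23283064365386962890625
Multiplications needed: 5 (5 lines after 5^1)

5^32 = 23283064365386962890625. Using exponentiation by squaring, this requires 5 multiplications. The key idea: if the exponent is even, square the half-power; if odd, multiply by the base once.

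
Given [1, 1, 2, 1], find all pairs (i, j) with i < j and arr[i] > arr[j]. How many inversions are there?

Finding inversions in [1, 1, 2, 1]:

(2, 3): arr[2]=2 > arr[3]=1

Total inversions: 1

The array has 1 inversion(s): (2,3). Each pair (i,j) satisfies i < j and arr[i] > arr[j].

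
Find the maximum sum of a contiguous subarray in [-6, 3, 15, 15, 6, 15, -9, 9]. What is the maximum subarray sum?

Using Kadane's algorithm on [-6, 3, 15, 15, 6, 15, -9, 9]:

Scanning through the array:
Position 1 (value 3): max_ending_here = 3, max_so_far = 3
Position 2 (value 15): max_ending_here = 18, max_so_far = 18
Position 3 (value 15): max_ending_here = 33, max_so_far = 33
Position 4 (value 6): max_ending_here = 39, max_so_far = 39
Position 5 (value 15): max_ending_here = 54, max_so_far = 54
Position 6 (value -9): max_ending_here = 45, max_so_far = 54
Position 7 (value 9): max_ending_here = 54, max_so_far = 54

Maximum subarray: [3, 15, 15, 6, 15]
Maximum sum: 54

The maximum subarray is [3, 15, 15, 6, 15] with sum 54. This subarray runs from index 1 to index 5.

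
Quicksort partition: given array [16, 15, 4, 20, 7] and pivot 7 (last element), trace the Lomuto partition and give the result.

Lomuto partition with pivot = 7:

Initial array: [16, 15, 4, 20, 7]

arr[0]=16 > 7: no swap
arr[1]=15 > 7: no swap
arr[2]=4 <= 7: swap with position 0, array becomes [4, 15, 16, 20, 7]
arr[3]=20 > 7: no swap

Place pivot at position 1: [4, 7, 16, 20, 15]
Pivot position: 1

After partitioning with pivot 7, the array becomes [4, 7, 16, 20, 15]. The pivot is placed at index 1. All elements to the left of the pivot are <= 7, and all elements to the right are > 7.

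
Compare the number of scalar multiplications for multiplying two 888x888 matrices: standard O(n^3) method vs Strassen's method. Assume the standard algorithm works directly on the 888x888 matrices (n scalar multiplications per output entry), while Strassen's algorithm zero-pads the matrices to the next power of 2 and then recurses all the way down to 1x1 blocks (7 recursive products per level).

Matrix multiplication for 888x888 matrices:

Strassen's algorithm requires power-of-2 dimensions. Pad 888x888 to 1024x1024 (next power of 2).

Standard algorithm: 888^3 = 700227072 multiplications
Strassen's algorithm: 7^(log2(1024)) = 7^10 = 282475249 multiplications
Savings: 700227072 - 282475249 = 417751823 multiplications

Standard: 700227072 multiplications (888^3). Strassen: 282475249 multiplications (7^10, after padding to 1024x1024). Strassen reduces 8 recursive multiplications to 7 at each level.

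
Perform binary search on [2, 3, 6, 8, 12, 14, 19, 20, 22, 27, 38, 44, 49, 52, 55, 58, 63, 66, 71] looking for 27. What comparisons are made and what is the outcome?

Binary search for 27 in [2, 3, 6, 8, 12, 14, 19, 20, 22, 27, 38, 44, 49, 52, 55, 58, 63, 66, 71]:

lo=0, hi=18, mid=9, arr[mid]=27 -> Found target at index 9!

Binary search finds 27 at index 9 after 1 comparisons. The search repeatedly halves the search space by comparing with the middle element.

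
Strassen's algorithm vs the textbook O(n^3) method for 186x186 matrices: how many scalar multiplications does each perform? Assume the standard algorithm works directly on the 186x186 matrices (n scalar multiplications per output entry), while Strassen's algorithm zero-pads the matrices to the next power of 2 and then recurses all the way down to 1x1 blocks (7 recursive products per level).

Matrix multiplication for 186x186 matrices:

Strassen's algorithm requires power-of-2 dimensions. Pad 186x186 to 256x256 (next power of 2).

Standard algorithm: 186^3 = 6434856 multiplications
Strassen's algorithm: 7^(log2(256)) = 7^8 = 5764801 multiplications
Savings: 6434856 - 5764801 = 670055 multiplications

Standard: 6434856 multiplications (186^3). Strassen: 5764801 multiplications (7^8, after padding to 256x256). Strassen reduces 8 recursive multiplications to 7 at each level.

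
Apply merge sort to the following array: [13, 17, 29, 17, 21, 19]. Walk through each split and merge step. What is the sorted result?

Merge sort trace:

Split: [13, 17, 29, 17, 21, 19] -> [13, 17, 29] and [17, 21, 19]
  Split: [13, 17, 29] -> [13] and [17, 29]
    Split: [17, 29] -> [17] and [29]
    Merge: [17] + [29] -> [17, 29]
  Merge: [13] + [17, 29] -> [13, 17, 29]
  Split: [17, 21, 19] -> [17] and [21, 19]
    Split: [21, 19] -> [21] and [19]
    Merge: [21] + [19] -> [19, 21]
  Merge: [17] + [19, 21] -> [17, 19, 21]
Merge: [13, 17, 29] + [17, 19, 21] -> [13, 17, 17, 19, 21, 29]

Final sorted array: [13, 17, 17, 19, 21, 29]

The merge sort proceeds by recursively splitting the array and merging sorted halves.
After all merges, the sorted array is [13, 17, 17, 19, 21, 29].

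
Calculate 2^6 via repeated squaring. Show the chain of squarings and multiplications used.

Computing 2^6 by squaring (build up from 2^1; each line after the first costs one multiplication):

2^1 = 2
2^2 = (2^1)^2 = 2^2 = 4
2^3 = 2 * 2^2 = 2 * 4 = 8
2^6 = (2^3)^2 = 8^2 = 64

Result: 64
Multiplications needed: 3 (3 lines after 2^1)

2^6 = 64. Using exponentiation by squaring, this requires 3 multiplications. The key idea: if the exponent is even, square the half-power; if odd, multiply by the base once.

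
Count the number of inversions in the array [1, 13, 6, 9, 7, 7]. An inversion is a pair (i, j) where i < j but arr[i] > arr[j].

Finding inversions in [1, 13, 6, 9, 7, 7]:

(1, 2): arr[1]=13 > arr[2]=6
(1, 3): arr[1]=13 > arr[3]=9
(1, 4): arr[1]=13 > arr[4]=7
(1, 5): arr[1]=13 > arr[5]=7
(3, 4): arr[3]=9 > arr[4]=7
(3, 5): arr[3]=9 > arr[5]=7

Total inversions: 6

The array has 6 inversion(s): (1,2), (1,3), (1,4), (1,5), (3,4), (3,5). Each pair (i,j) satisfies i < j and arr[i] > arr[j].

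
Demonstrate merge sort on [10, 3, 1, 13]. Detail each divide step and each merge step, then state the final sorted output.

Merge sort trace:

Split: [10, 3, 1, 13] -> [10, 3] and [1, 13]
  Split: [10, 3] -> [10] and [3]
  Merge: [10] + [3] -> [3, 10]
  Split: [1, 13] -> [1] and [13]
  Merge: [1] + [13] -> [1, 13]
Merge: [3, 10] + [1, 13] -> [1, 3, 10, 13]

Final sorted array: [1, 3, 10, 13]

The merge sort proceeds by recursively splitting the array and merging sorted halves.
After all merges, the sorted array is [1, 3, 10, 13].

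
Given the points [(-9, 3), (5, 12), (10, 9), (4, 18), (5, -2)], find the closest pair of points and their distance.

Computing all pairwise distances among 5 points:

d((-9, 3), (5, 12)) = 16.6433
d((-9, 3), (10, 9)) = 19.9249
d((-9, 3), (4, 18)) = 19.8494
d((-9, 3), (5, -2)) = 14.8661
d((5, 12), (10, 9)) = 5.831 <-- minimum
d((5, 12), (4, 18)) = 6.0828
d((5, 12), (5, -2)) = 14.0
d((10, 9), (4, 18)) = 10.8167
d((10, 9), (5, -2)) = 12.083
d((4, 18), (5, -2)) = 20.025

Closest pair: (5, 12) and (10, 9) with distance 5.831

The closest pair is (5, 12) and (10, 9) with Euclidean distance 5.831. For 5 points, brute-force pairwise comparison is shown above. For large n, the divide-and-conquer algorithm (sort by x, recurse on halves, check the dividing strip) achieves O(n log n).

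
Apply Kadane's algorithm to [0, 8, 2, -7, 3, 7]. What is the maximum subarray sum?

Using Kadane's algorithm on [0, 8, 2, -7, 3, 7]:

Scanning through the array:
Position 1 (value 8): max_ending_here = 8, max_so_far = 8
Position 2 (value 2): max_ending_here = 10, max_so_far = 10
Position 3 (value -7): max_ending_here = 3, max_so_far = 10
Position 4 (value 3): max_ending_here = 6, max_so_far = 10
Position 5 (value 7): max_ending_here = 13, max_so_far = 13

Maximum subarray: [0, 8, 2, -7, 3, 7]
Maximum sum: 13

The maximum subarray is [0, 8, 2, -7, 3, 7] with sum 13. This subarray runs from index 0 to index 5.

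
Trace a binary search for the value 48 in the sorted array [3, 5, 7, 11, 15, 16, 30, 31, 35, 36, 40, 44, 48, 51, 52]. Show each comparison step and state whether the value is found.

Binary search for 48 in [3, 5, 7, 11, 15, 16, 30, 31, 35, 36, 40, 44, 48, 51, 52]:

lo=0, hi=14, mid=7, arr[mid]=31 -> 31 < 48, search right half
lo=8, hi=14, mid=11, arr[mid]=44 -> 44 < 48, search right half
lo=12, hi=14, mid=13, arr[mid]=51 -> 51 > 48, search left half
lo=12, hi=12, mid=12, arr[mid]=48 -> Found target at index 12!

Binary search finds 48 at index 12 after 4 comparisons. The search repeatedly halves the search space by comparing with the middle element.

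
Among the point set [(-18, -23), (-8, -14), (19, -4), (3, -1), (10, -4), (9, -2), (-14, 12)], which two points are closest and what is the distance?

Computing all pairwise distances among 7 points:

d((-18, -23), (-8, -14)) = 13.4536
d((-18, -23), (19, -4)) = 41.5933
d((-18, -23), (3, -1)) = 30.4138
d((-18, -23), (10, -4)) = 33.8378
d((-18, -23), (9, -2)) = 34.2053
d((-18, -23), (-14, 12)) = 35.2278
d((-8, -14), (19, -4)) = 28.7924
d((-8, -14), (3, -1)) = 17.0294
d((-8, -14), (10, -4)) = 20.5913
d((-8, -14), (9, -2)) = 20.8087
d((-8, -14), (-14, 12)) = 26.6833
d((19, -4), (3, -1)) = 16.2788
d((19, -4), (10, -4)) = 9.0
d((19, -4), (9, -2)) = 10.198
d((19, -4), (-14, 12)) = 36.6742
d((3, -1), (10, -4)) = 7.6158
d((3, -1), (9, -2)) = 6.0828
d((3, -1), (-14, 12)) = 21.4009
d((10, -4), (9, -2)) = 2.2361 <-- minimum
d((10, -4), (-14, 12)) = 28.8444
d((9, -2), (-14, 12)) = 26.9258

Closest pair: (10, -4) and (9, -2) with distance 2.2361

The closest pair is (10, -4) and (9, -2) with Euclidean distance 2.2361. For 7 points, brute-force pairwise comparison is shown above. For large n, the divide-and-conquer algorithm (sort by x, recurse on halves, check the dividing strip) achieves O(n log n).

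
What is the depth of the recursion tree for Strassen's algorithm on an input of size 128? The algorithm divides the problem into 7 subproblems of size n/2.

For divide and conquer with division factor 2:

Problem sizes at each level:
Level 0: 128
Level 1: 64
Level 2: 32
Level 3: 16
Level 4: 8
Level 5: 4
Level 6: 2
Level 7: 1

The root is level 0 and the size-1 base case is level 7 (the tree spans levels 0 through 7, i.e. 8 levels counting the root), so the depth is the number of divisions: log_2(128) = 7

The recursion tree depth is log_2(128) = 7. At each level, the problem size is divided by 2, so it takes 7 divisions to reduce to a base case of size 1. The algorithm makes 7 recursive calls at each level.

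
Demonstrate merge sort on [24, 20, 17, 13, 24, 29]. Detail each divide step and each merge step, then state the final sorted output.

Merge sort trace:

Split: [24, 20, 17, 13, 24, 29] -> [24, 20, 17] and [13, 24, 29]
  Split: [24, 20, 17] -> [24] and [20, 17]
    Split: [20, 17] -> [20] and [17]
    Merge: [20] + [17] -> [17, 20]
  Merge: [24] + [17, 20] -> [17, 20, 24]
  Split: [13, 24, 29] -> [13] and [24, 29]
    Split: [24, 29] -> [24] and [29]
    Merge: [24] + [29] -> [24, 29]
  Merge: [13] + [24, 29] -> [13, 24, 29]
Merge: [17, 20, 24] + [13, 24, 29] -> [13, 17, 20, 24, 24, 29]

Final sorted array: [13, 17, 20, 24, 24, 29]

The merge sort proceeds by recursively splitting the array and merging sorted halves.
After all merges, the sorted array is [13, 17, 20, 24, 24, 29].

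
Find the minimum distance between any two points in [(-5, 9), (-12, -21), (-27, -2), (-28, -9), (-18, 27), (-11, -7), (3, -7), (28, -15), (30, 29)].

Computing all pairwise distances among 9 points:

d((-5, 9), (-12, -21)) = 30.8058
d((-5, 9), (-27, -2)) = 24.5967
d((-5, 9), (-28, -9)) = 29.2062
d((-5, 9), (-18, 27)) = 22.2036
d((-5, 9), (-11, -7)) = 17.088
d((-5, 9), (3, -7)) = 17.8885
d((-5, 9), (28, -15)) = 40.8044
d((-5, 9), (30, 29)) = 40.3113
d((-12, -21), (-27, -2)) = 24.2074
d((-12, -21), (-28, -9)) = 20.0
d((-12, -21), (-18, 27)) = 48.3735
d((-12, -21), (-11, -7)) = 14.0357
d((-12, -21), (3, -7)) = 20.5183
d((-12, -21), (28, -15)) = 40.4475
d((-12, -21), (30, 29)) = 65.2993
d((-27, -2), (-28, -9)) = 7.0711 <-- minimum
d((-27, -2), (-18, 27)) = 30.3645
d((-27, -2), (-11, -7)) = 16.7631
d((-27, -2), (3, -7)) = 30.4138
d((-27, -2), (28, -15)) = 56.5155
d((-27, -2), (30, 29)) = 64.8845
d((-28, -9), (-18, 27)) = 37.3631
d((-28, -9), (-11, -7)) = 17.1172
d((-28, -9), (3, -7)) = 31.0644
d((-28, -9), (28, -15)) = 56.3205
d((-28, -9), (30, 29)) = 69.3397
d((-18, 27), (-11, -7)) = 34.7131
d((-18, 27), (3, -7)) = 39.9625
d((-18, 27), (28, -15)) = 62.2896
d((-18, 27), (30, 29)) = 48.0416
d((-11, -7), (3, -7)) = 14.0
d((-11, -7), (28, -15)) = 39.8121
d((-11, -7), (30, 29)) = 54.5619
d((3, -7), (28, -15)) = 26.2488
d((3, -7), (30, 29)) = 45.0
d((28, -15), (30, 29)) = 44.0454

Closest pair: (-27, -2) and (-28, -9) with distance 7.0711

The closest pair is (-27, -2) and (-28, -9) with Euclidean distance 7.0711. For 9 points, brute-force pairwise comparison is shown above. For large n, the divide-and-conquer algorithm (sort by x, recurse on halves, check the dividing strip) achieves O(n log n).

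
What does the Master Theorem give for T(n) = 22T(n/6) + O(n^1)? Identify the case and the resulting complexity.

Master Theorem for T(n) = 22T(n/6) + O(n^1):

a = 22, b = 6, c = 1
log_b(a) = log_6(22) = 1.7251

Case 1: c = 1 < log_6(22) = 1.7251
T(n) = O(n^(log_6 22))

For T(n) = 22T(n/6) + O(n^1): log_6(22) = 1.7251. This is Case 1 of the Master Theorem (c < log_b(a), work dominated by leaves), giving O(n^(log_6 22)).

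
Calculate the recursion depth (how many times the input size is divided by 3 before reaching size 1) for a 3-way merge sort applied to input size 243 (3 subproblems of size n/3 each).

For divide and conquer with division factor 3:

Problem sizes at each level:
Level 0: 243
Level 1: 81
Level 2: 27
Level 3: 9
Level 4: 3
Level 5: 1

The root is level 0 and the size-1 base case is level 5 (the tree spans levels 0 through 5, i.e. 6 levels counting the root), so the depth is the number of divisions: log_3(243) = 5

The recursion tree depth is log_3(243) = 5. At each level, the problem size is divided by 3, so it takes 5 divisions to reduce to a base case of size 1. The algorithm makes 3 recursive calls at each level.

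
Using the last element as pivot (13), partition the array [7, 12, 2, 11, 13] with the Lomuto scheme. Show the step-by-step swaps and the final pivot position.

Lomuto partition with pivot = 13:

Initial array: [7, 12, 2, 11, 13]

arr[0]=7 <= 13: swap with position 0, array becomes [7, 12, 2, 11, 13]
arr[1]=12 <= 13: swap with position 1, array becomes [7, 12, 2, 11, 13]
arr[2]=2 <= 13: swap with position 2, array becomes [7, 12, 2, 11, 13]
arr[3]=11 <= 13: swap with position 3, array becomes [7, 12, 2, 11, 13]

Place pivot at position 4: [7, 12, 2, 11, 13]
Pivot position: 4

After partitioning with pivot 13, the array becomes [7, 12, 2, 11, 13]. The pivot is placed at index 4. All elements to the left of the pivot are <= 13, and all elements to the right are > 13.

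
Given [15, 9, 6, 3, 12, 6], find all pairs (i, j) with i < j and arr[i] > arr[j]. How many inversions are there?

Finding inversions in [15, 9, 6, 3, 12, 6]:

(0, 1): arr[0]=15 > arr[1]=9
(0, 2): arr[0]=15 > arr[2]=6
(0, 3): arr[0]=15 > arr[3]=3
(0, 4): arr[0]=15 > arr[4]=12
(0, 5): arr[0]=15 > arr[5]=6
(1, 2): arr[1]=9 > arr[2]=6
(1, 3): arr[1]=9 > arr[3]=3
(1, 5): arr[1]=9 > arr[5]=6
(2, 3): arr[2]=6 > arr[3]=3
(4, 5): arr[4]=12 > arr[5]=6

Total inversions: 10

The array has 10 inversion(s): (0,1), (0,2), (0,3), (0,4), (0,5), (1,2), (1,3), (1,5), (2,3), (4,5). Each pair (i,j) satisfies i < j and arr[i] > arr[j].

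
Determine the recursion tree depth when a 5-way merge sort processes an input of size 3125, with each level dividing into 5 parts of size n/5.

For divide and conquer with division factor 5:

Problem sizes at each level:
Level 0: 3125
Level 1: 625
Level 2: 125
Level 3: 25
Level 4: 5
Level 5: 1

The root is level 0 and the size-1 base case is level 5 (the tree spans levels 0 through 5, i.e. 6 levels counting the root), so the depth is the number of divisions: log_5(3125) = 5

The recursion tree depth is log_5(3125) = 5. At each level, the problem size is divided by 5, so it takes 5 divisions to reduce to a base case of size 1. The algorithm makes 5 recursive calls at each level.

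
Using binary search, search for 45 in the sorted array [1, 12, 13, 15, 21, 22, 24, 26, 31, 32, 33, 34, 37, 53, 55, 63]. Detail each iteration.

Binary search for 45 in [1, 12, 13, 15, 21, 22, 24, 26, 31, 32, 33, 34, 37, 53, 55, 63]:

lo=0, hi=15, mid=7, arr[mid]=26 -> 26 < 45, search right half
lo=8, hi=15, mid=11, arr[mid]=34 -> 34 < 45, search right half
lo=12, hi=15, mid=13, arr[mid]=53 -> 53 > 45, search left half
lo=12, hi=12, mid=12, arr[mid]=37 -> 37 < 45, search right half
lo=13 > hi=12, target 45 not found

Binary search determines that 45 is not in the array after 4 comparisons. The search space was exhausted without finding the target.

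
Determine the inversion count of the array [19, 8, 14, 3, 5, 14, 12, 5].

Finding inversions in [19, 8, 14, 3, 5, 14, 12, 5]:

(0, 1): arr[0]=19 > arr[1]=8
(0, 2): arr[0]=19 > arr[2]=14
(0, 3): arr[0]=19 > arr[3]=3
(0, 4): arr[0]=19 > arr[4]=5
(0, 5): arr[0]=19 > arr[5]=14
(0, 6): arr[0]=19 > arr[6]=12
(0, 7): arr[0]=19 > arr[7]=5
(1, 3): arr[1]=8 > arr[3]=3
(1, 4): arr[1]=8 > arr[4]=5
(1, 7): arr[1]=8 > arr[7]=5
(2, 3): arr[2]=14 > arr[3]=3
(2, 4): arr[2]=14 > arr[4]=5
(2, 6): arr[2]=14 > arr[6]=12
(2, 7): arr[2]=14 > arr[7]=5
(5, 6): arr[5]=14 > arr[6]=12
(5, 7): arr[5]=14 > arr[7]=5
(6, 7): arr[6]=12 > arr[7]=5

Total inversions: 17

The array has 17 inversion(s): (0,1), (0,2), (0,3), (0,4), (0,5), (0,6), (0,7), (1,3), (1,4), (1,7), (2,3), (2,4), (2,6), (2,7), (5,6), (5,7), (6,7). Each pair (i,j) satisfies i < j and arr[i] > arr[j].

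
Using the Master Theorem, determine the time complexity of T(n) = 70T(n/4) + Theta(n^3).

Master Theorem for T(n) = 70T(n/4) + O(n^3):

a = 70, b = 4, c = 3
log_b(a) = log_4(70) = 3.0646

Case 1: c = 3 < log_4(70) = 3.0646
T(n) = O(n^(log_4 70))

For T(n) = 70T(n/4) + O(n^3): log_4(70) = 3.0646. This is Case 1 of the Master Theorem (c < log_b(a), work dominated by leaves), giving O(n^(log_4 70)).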